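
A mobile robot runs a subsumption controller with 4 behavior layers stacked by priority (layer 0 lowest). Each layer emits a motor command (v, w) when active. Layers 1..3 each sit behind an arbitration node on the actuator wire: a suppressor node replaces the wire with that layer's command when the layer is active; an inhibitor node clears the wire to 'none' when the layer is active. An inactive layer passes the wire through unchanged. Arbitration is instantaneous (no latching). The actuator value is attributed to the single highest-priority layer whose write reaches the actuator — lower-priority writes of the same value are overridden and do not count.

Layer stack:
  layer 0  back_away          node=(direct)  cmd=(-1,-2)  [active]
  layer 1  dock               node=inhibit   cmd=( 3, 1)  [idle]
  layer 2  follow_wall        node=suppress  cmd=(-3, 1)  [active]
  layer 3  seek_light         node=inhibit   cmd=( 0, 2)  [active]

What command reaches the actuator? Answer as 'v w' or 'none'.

[0] back_away on; wire := (-1, -2)
[1] dock off; pass (-1, -2)
[2] follow_wall on (suppress); wire := (-3, 1)
[3] seek_light on (inhibit); wire := none
output none

none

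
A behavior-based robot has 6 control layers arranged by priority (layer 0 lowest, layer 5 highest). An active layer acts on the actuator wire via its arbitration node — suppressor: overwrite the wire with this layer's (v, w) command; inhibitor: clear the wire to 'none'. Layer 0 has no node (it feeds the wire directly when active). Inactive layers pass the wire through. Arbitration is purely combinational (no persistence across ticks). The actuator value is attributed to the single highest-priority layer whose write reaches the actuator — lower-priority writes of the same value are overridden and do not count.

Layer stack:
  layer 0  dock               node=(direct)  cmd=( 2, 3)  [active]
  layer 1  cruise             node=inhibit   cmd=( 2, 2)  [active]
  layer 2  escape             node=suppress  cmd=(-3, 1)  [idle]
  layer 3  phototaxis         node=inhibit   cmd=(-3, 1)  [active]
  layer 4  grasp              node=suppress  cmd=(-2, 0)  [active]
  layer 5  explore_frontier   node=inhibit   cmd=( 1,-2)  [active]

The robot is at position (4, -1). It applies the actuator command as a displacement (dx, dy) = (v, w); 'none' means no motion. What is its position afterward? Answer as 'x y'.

layer 0 (dock) active — direct: (2, 3)
layer 1 (cruise) active — inhibits: none
layer 2 (escape) idle — unchanged: none
layer 3 (phototaxis) active — inhibits: none
layer 4 (grasp) active — suppresses: (-2, 0)
layer 5 (explore_frontier) active — inhibits: none
→ actuator none
position: (4, -1) + none = (4, -1)

4 -1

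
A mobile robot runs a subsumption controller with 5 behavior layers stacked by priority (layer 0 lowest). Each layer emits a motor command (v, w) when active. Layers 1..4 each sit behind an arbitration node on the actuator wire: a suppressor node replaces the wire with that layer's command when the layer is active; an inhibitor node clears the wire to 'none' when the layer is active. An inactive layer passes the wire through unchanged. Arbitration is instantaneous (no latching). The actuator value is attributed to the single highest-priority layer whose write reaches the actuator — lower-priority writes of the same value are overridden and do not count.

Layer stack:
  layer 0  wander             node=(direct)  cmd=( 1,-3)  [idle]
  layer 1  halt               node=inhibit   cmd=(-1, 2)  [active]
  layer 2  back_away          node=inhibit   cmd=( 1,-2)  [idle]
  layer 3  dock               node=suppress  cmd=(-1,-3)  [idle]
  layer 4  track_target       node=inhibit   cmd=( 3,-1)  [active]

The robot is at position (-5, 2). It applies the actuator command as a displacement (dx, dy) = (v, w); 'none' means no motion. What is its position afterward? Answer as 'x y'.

[0] wander off; wire := none
[1] halt on (inhibit); wire := none
[2] back_away off; pass none
[3] dock off; pass none
[4] track_target on (inhibit); wire := none
output none
position: (-5, 2) + none = (-5, 2)

-5 2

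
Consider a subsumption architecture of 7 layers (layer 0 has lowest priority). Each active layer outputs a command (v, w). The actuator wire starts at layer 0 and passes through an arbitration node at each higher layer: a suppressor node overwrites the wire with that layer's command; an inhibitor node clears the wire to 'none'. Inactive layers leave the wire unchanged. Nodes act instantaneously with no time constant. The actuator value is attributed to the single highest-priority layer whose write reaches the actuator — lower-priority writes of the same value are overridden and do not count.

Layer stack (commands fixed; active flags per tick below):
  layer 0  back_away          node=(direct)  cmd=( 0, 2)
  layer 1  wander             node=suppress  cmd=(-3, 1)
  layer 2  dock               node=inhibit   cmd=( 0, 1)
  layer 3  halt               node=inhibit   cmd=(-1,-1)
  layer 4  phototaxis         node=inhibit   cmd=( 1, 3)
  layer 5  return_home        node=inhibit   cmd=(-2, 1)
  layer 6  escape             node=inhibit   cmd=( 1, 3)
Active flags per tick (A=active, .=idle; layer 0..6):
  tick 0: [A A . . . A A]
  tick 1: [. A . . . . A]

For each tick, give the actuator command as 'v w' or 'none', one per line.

tick 0:
  layer 0 (back_away) active — direct: (0, 2)
  layer 1 (wander) active — suppresses: (-3, 1)
  layer 2 (dock) idle — unchanged: (-3, 1)
  layer 3 (halt) idle — unchanged: (-3, 1)
  layer 4 (phototaxis) idle — unchanged: (-3, 1)
  layer 5 (return_home) active — inhibits: none
  layer 6 (escape) active — inhibits: none
  → actuator none
tick 1:
  layer 0 (back_away) idle — none
  layer 1 (wander) active — suppresses: (-3, 1)
  layer 2 (dock) idle — unchanged: (-3, 1)
  layer 3 (halt) idle — unchanged: (-3, 1)
  layer 4 (phototaxis) idle — unchanged: (-3, 1)
  layer 5 (return_home) idle — unchanged: (-3, 1)
  layer 6 (escape) active — inhibits: none
  → actuator none

none
none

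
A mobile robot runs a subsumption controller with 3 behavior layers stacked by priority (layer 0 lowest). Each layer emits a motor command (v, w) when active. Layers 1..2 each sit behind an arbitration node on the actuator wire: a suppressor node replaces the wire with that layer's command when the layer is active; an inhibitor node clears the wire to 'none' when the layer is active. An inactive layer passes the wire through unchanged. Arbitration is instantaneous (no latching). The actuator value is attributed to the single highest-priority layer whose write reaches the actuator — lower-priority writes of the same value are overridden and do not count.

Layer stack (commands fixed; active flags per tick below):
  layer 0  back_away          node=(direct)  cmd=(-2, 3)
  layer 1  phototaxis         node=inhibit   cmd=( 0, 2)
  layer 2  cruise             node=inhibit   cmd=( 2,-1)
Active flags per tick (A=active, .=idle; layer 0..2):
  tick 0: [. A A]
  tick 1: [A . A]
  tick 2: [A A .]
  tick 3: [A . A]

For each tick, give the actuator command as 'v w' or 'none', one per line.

none
none
none
none

tick 0:
  [0] back_away off; wire := none
  [1] phototaxis on (inhibit); wire := none
  [2] cruise on (inhibit); wire := none
  output none
tick 1:
  [0] back_away on; wire := (-2, 3)
  [1] phototaxis off; pass (-2, 3)
  [2] cruise on (inhibit); wire := none
  output none
tick 2:
  [0] back_away on; wire := (-2, 3)
  [1] phototaxis on (inhibit); wire := none
  [2] cruise off; pass none
  output none
tick 3:
  [0] back_away on; wire := (-2, 3)
  [1] phototaxis off; pass (-2, 3)
  [2] cruise on (inhibit); wire := none
  output none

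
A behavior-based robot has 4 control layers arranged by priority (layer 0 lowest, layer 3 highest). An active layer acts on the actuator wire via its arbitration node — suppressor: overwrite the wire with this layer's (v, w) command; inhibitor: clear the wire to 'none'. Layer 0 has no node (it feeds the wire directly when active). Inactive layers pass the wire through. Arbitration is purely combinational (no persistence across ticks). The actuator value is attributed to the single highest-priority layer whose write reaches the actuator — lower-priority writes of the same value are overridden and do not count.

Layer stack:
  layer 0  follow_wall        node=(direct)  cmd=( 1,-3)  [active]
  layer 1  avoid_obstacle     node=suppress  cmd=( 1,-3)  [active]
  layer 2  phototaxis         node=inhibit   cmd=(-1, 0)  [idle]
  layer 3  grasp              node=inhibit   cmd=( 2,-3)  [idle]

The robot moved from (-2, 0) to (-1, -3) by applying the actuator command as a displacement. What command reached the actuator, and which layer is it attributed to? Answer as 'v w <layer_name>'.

1 -3 avoid_obstacle

displacement = (-1, -3) − (-2, 0) = (1, -3)
[0] follow_wall on; wire := (1, -3)
[1] avoid_obstacle on (suppress); wire := (1, -3)
[2] phototaxis off; pass (1, -3)
[3] grasp off; pass (1, -3)
output (1, -3) — from layer 1 (avoid_obstacle)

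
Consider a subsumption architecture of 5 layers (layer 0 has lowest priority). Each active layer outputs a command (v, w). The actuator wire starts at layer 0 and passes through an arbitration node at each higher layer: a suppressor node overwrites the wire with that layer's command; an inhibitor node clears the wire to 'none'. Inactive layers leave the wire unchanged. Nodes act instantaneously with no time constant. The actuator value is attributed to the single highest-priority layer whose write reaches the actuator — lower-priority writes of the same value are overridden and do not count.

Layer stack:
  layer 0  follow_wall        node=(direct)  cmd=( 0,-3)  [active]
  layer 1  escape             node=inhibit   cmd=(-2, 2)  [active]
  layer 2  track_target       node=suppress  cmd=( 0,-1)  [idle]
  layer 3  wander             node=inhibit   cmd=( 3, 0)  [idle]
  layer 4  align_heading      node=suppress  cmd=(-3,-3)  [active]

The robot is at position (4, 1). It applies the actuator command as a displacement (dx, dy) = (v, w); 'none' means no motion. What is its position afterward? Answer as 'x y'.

1 -2

layer 0 (follow_wall) active — direct: (0, -3)
layer 1 (escape) active — inhibits: none
layer 2 (track_target) idle — unchanged: none
layer 3 (wander) idle — unchanged: none
layer 4 (align_heading) active — suppresses: (-3, -3)
→ actuator (-3, -3)
position: (4, 1) + (-3, -3) = (1, -2)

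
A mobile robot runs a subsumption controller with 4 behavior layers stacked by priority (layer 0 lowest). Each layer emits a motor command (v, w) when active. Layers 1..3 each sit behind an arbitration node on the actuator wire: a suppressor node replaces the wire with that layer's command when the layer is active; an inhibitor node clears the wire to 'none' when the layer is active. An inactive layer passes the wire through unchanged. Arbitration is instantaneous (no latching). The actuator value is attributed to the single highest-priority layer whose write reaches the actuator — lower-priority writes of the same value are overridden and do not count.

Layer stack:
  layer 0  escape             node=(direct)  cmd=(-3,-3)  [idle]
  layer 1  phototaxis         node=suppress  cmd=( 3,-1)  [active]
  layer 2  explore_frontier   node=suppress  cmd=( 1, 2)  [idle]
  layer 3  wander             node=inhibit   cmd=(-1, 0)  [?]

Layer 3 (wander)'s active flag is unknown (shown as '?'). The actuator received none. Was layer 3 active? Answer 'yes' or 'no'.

yes

If layer 3 is active=yes:
  actuator would be none
If layer 3 is active=no:
  actuator would be (3, -1)
Observed none, so layer 3 was active.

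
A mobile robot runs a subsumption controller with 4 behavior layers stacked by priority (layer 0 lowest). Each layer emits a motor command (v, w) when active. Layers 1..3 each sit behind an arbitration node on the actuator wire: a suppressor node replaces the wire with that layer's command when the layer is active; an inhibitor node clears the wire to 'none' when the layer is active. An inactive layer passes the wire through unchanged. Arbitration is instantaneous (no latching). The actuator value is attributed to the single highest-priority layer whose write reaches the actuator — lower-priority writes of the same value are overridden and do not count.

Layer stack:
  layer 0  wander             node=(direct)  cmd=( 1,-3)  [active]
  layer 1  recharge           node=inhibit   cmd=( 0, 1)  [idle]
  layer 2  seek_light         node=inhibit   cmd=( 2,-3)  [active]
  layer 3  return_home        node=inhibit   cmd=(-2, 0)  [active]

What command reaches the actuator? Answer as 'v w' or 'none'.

L0 wander: active, feeds wire = (1, -3)
L1 recharge: idle → wire stays (1, -3)
L2 seek_light: active, inhibitor → wire = none
L3 return_home: active, inhibitor → wire = none
actuator = none

none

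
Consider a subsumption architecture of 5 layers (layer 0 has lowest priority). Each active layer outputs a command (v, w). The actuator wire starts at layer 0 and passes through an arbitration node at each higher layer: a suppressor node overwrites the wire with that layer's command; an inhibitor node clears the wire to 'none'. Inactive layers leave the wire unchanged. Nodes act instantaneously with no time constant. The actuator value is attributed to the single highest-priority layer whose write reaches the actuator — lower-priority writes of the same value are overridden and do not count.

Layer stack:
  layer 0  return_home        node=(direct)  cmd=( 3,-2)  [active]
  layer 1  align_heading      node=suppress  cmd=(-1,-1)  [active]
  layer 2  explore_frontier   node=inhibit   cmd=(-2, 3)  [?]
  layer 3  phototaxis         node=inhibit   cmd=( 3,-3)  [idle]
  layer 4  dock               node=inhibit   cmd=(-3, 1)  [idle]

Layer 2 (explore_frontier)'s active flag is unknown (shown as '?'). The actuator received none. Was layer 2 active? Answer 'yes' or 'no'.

If layer 2 is active=yes:
  actuator would be none
If layer 2 is active=no:
  actuator would be (-1, -1)
Observed none, so layer 2 was active.

yes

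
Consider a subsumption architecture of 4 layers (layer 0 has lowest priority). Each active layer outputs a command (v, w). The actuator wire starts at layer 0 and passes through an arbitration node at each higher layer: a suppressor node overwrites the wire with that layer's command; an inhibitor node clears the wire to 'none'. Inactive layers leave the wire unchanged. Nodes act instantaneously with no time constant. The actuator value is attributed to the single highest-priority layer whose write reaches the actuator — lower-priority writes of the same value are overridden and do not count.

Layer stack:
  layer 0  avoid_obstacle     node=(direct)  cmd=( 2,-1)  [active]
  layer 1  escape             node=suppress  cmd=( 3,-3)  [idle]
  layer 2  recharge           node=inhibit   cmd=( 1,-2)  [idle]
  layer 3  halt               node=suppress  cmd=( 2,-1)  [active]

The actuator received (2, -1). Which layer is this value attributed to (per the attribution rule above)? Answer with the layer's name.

layer 0 (avoid_obstacle) active — direct: (2, -1)
layer 1 (escape) idle — unchanged: (2, -1)
layer 2 (recharge) idle — unchanged: (2, -1)
layer 3 (halt) active — suppresses: (2, -1)
→ actuator (2, -1)
last writer: layer 3 = halt

halt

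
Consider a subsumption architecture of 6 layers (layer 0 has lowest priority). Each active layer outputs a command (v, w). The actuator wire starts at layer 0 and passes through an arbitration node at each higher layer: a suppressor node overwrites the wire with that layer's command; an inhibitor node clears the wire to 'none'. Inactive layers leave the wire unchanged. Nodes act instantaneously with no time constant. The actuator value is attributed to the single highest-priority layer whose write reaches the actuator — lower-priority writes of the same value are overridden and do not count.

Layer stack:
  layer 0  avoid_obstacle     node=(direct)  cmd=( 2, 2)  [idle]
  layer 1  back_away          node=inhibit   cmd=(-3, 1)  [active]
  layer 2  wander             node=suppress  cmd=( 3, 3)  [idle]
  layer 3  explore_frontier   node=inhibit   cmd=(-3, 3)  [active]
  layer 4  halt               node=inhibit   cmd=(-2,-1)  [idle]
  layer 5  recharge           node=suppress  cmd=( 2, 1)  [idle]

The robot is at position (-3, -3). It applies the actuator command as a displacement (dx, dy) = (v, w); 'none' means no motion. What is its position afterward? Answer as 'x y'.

[0] avoid_obstacle off; wire := none
[1] back_away on (inhibit); wire := none
[2] wander off; pass none
[3] explore_frontier on (inhibit); wire := none
[4] halt off; pass none
[5] recharge off; pass none
output none
position: (-3, -3) + none = (-3, -3)

-3 -3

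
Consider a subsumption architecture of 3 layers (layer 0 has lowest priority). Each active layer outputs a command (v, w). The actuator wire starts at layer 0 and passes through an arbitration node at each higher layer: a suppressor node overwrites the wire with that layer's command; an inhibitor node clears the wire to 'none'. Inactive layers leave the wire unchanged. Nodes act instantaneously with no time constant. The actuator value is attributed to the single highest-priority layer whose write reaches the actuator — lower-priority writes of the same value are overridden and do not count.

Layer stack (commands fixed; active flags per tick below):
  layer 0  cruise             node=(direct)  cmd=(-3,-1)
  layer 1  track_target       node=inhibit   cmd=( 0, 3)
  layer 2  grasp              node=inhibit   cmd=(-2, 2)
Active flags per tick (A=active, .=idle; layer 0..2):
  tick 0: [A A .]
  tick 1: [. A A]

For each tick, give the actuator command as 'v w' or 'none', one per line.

none
none

tick 0:
  layer 0 (cruise) active — direct: (-3, -1)
  layer 1 (track_target) active — inhibits: none
  layer 2 (grasp) idle — unchanged: none
  → actuator none
tick 1:
  layer 0 (cruise) idle — none
  layer 1 (track_target) active — inhibits: none
  layer 2 (grasp) active — inhibits: none
  → actuator none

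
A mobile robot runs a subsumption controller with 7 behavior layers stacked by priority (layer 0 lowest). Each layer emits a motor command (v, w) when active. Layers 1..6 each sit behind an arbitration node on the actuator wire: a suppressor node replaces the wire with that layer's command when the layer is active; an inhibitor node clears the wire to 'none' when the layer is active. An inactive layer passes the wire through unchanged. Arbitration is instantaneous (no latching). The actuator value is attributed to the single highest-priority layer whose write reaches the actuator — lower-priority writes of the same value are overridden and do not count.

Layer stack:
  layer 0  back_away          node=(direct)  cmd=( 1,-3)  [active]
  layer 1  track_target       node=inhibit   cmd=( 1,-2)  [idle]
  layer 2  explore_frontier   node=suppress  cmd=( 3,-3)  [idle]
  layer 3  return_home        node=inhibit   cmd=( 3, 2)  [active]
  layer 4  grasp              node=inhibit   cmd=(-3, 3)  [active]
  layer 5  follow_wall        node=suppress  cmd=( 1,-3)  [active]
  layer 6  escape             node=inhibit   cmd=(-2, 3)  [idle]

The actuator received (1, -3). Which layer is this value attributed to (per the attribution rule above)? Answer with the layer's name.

follow_wall

layer 0 (back_away) active — direct: (1, -3)
layer 1 (track_target) idle — unchanged: (1, -3)
layer 2 (explore_frontier) idle — unchanged: (1, -3)
layer 3 (return_home) active — inhibits: none
layer 4 (grasp) active — inhibits: none
layer 5 (follow_wall) active — suppresses: (1, -3)
layer 6 (escape) idle — unchanged: (1, -3)
→ actuator (1, -3)
last writer: layer 5 = follow_wall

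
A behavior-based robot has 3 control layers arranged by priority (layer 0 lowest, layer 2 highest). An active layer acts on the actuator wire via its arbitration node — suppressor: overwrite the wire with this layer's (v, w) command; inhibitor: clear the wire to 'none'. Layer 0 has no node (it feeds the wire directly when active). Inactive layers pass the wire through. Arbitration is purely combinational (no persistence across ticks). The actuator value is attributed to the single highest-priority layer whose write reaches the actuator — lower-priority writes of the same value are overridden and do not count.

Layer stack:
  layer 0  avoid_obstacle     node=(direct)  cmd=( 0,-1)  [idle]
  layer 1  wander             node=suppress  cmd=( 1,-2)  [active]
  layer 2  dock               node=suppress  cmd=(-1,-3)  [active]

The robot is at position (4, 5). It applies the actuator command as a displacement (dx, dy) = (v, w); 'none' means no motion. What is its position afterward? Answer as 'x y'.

L0 avoid_obstacle: idle → wire = none
L1 wander: active, suppressor → wire = (1, -2)
L2 dock: active, suppressor → wire = (-1, -3)
actuator = (-1, -3)
position: (4, 5) + (-1, -3) = (3, 2)

3 2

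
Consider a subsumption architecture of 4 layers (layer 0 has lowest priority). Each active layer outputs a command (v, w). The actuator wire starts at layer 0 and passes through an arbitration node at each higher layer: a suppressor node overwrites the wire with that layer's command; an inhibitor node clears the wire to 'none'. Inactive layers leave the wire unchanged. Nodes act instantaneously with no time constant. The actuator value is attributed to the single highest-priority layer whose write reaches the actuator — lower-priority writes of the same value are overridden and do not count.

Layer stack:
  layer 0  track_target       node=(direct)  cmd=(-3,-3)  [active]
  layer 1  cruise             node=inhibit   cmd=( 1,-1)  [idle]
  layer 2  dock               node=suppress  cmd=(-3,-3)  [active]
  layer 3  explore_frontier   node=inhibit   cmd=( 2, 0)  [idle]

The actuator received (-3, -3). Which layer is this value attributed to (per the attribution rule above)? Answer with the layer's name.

dock

[0] track_target on; wire := (-3, -3)
[1] cruise off; pass (-3, -3)
[2] dock on (suppress); wire := (-3, -3)
[3] explore_frontier off; pass (-3, -3)
output (-3, -3)
last writer: layer 2 = dock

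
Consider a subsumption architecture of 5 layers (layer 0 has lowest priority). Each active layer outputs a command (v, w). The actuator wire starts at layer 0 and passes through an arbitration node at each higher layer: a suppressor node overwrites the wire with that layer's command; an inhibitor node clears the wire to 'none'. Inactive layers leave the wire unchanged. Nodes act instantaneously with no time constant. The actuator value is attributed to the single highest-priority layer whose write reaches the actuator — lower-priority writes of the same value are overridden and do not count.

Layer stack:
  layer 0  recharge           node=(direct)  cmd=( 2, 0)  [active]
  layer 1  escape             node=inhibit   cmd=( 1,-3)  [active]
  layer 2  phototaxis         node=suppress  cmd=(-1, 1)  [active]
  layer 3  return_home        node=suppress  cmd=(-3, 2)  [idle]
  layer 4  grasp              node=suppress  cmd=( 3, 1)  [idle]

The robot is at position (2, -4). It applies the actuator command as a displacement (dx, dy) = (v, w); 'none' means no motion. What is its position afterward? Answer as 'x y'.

[0] recharge on; wire := (2, 0)
[1] escape on (inhibit); wire := none
[2] phototaxis on (suppress); wire := (-1, 1)
[3] return_home off; pass (-1, 1)
[4] grasp off; pass (-1, 1)
output (-1, 1)
position: (2, -4) + (-1, 1) = (1, -3)

1 -3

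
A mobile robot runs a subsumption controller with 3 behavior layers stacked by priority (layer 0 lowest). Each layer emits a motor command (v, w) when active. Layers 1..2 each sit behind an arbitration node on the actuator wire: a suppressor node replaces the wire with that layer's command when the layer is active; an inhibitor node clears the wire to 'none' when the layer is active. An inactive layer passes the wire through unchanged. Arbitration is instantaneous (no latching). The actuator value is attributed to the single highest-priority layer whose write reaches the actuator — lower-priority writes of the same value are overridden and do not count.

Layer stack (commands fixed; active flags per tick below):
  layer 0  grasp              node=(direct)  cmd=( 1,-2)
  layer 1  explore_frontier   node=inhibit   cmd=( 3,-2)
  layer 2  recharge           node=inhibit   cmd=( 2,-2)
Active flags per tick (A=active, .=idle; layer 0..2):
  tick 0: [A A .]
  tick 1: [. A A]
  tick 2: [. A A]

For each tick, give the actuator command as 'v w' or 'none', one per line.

none
none
none

tick 0:
  L0 grasp: active, feeds wire = (1, -2)
  L1 explore_frontier: active, inhibitor → wire = none
  L2 recharge: idle → wire stays none
  actuator = none
tick 1:
  L0 grasp: idle → wire = none
  L1 explore_frontier: active, inhibitor → wire = none
  L2 recharge: active, inhibitor → wire = none
  actuator = none
tick 2:
  L0 grasp: idle → wire = none
  L1 explore_frontier: active, inhibitor → wire = none
  L2 recharge: active, inhibitor → wire = none
  actuator = none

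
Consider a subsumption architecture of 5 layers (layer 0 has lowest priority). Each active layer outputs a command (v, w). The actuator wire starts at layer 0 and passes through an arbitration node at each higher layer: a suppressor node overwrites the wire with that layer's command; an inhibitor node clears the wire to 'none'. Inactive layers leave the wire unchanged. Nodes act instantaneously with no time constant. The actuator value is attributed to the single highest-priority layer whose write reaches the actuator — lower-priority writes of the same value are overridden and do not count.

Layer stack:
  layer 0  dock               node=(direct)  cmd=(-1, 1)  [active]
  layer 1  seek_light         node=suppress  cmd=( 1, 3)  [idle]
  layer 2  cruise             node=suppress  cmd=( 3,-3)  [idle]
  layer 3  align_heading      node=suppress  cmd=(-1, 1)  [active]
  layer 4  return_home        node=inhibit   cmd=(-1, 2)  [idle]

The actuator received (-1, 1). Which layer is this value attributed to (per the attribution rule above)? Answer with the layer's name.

L0 dock: active, feeds wire = (-1, 1)
L1 seek_light: idle → wire stays (-1, 1)
L2 cruise: idle → wire stays (-1, 1)
L3 align_heading: active, suppressor → wire = (-1, 1)
L4 return_home: idle → wire stays (-1, 1)
actuator = (-1, 1)
last writer: layer 3 = align_heading

align_heading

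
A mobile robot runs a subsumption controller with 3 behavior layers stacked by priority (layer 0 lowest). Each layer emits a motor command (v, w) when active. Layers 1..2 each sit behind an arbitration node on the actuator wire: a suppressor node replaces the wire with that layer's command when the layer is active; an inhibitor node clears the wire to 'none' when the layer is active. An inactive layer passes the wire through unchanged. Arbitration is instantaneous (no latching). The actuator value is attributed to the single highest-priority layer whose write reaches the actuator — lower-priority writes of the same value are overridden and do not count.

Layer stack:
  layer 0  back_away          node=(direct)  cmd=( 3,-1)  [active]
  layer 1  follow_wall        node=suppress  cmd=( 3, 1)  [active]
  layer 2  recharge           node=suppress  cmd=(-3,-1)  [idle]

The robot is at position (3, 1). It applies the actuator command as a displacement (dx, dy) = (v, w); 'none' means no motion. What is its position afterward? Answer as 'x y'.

6 2

L0 back_away: active, feeds wire = (3, -1)
L1 follow_wall: active, suppressor → wire = (3, 1)
L2 recharge: idle → wire stays (3, 1)
actuator = (3, 1)
position: (3, 1) + (3, 1) = (6, 2)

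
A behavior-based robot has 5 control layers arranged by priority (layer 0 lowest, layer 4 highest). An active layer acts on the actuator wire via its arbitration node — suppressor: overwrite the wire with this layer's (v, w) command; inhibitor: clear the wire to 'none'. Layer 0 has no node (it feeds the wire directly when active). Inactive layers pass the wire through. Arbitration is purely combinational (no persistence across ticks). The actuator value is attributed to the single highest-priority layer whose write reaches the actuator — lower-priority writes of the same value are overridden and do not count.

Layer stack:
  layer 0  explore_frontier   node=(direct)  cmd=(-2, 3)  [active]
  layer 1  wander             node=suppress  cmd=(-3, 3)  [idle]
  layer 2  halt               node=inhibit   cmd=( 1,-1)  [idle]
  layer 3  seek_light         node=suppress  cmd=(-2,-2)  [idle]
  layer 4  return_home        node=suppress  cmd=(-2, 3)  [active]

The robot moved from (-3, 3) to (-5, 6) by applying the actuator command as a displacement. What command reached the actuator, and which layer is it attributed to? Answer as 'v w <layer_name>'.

-2 3 return_home

displacement = (-5, 6) − (-3, 3) = (-2, 3)
[0] explore_frontier on; wire := (-2, 3)
[1] wander off; pass (-2, 3)
[2] halt off; pass (-2, 3)
[3] seek_light off; pass (-2, 3)
[4] return_home on (suppress); wire := (-2, 3)
output (-2, 3) — from layer 4 (return_home)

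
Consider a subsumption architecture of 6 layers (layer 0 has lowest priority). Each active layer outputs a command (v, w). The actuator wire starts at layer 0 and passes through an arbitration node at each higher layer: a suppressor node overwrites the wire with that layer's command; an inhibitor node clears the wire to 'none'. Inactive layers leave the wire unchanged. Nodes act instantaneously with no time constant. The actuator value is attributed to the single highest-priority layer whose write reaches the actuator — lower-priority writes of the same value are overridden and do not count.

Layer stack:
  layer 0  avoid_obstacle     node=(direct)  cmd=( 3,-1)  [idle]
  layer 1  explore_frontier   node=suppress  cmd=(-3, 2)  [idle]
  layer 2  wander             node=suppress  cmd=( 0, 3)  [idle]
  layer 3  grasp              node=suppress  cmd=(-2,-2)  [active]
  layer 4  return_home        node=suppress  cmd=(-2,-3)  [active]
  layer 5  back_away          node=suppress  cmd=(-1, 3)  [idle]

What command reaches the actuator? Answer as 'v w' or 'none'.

[0] avoid_obstacle off; wire := none
[1] explore_frontier off; pass none
[2] wander off; pass none
[3] grasp on (suppress); wire := (-2, -2)
[4] return_home on (suppress); wire := (-2, -3)
[5] back_away off; pass (-2, -3)
output (-2, -3)

-2 -3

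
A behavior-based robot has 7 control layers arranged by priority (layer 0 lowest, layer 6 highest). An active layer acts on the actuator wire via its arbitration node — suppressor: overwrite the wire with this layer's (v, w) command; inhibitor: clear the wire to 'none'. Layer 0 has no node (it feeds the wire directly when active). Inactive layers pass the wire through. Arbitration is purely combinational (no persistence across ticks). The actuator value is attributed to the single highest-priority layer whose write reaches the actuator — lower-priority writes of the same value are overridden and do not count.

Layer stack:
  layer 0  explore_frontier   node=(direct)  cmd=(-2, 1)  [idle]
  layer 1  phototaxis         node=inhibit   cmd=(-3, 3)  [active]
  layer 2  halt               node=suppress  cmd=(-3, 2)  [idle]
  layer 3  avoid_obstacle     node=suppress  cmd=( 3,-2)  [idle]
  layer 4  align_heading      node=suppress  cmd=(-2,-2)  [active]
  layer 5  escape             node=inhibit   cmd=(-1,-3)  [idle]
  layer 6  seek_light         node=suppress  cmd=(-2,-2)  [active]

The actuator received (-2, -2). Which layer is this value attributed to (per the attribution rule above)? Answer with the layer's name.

[0] explore_frontier off; wire := none
[1] phototaxis on (inhibit); wire := none
[2] halt off; pass none
[3] avoid_obstacle off; pass none
[4] align_heading on (suppress); wire := (-2, -2)
[5] escape off; pass (-2, -2)
[6] seek_light on (suppress); wire := (-2, -2)
output (-2, -2)
last writer: layer 6 = seek_light

seek_light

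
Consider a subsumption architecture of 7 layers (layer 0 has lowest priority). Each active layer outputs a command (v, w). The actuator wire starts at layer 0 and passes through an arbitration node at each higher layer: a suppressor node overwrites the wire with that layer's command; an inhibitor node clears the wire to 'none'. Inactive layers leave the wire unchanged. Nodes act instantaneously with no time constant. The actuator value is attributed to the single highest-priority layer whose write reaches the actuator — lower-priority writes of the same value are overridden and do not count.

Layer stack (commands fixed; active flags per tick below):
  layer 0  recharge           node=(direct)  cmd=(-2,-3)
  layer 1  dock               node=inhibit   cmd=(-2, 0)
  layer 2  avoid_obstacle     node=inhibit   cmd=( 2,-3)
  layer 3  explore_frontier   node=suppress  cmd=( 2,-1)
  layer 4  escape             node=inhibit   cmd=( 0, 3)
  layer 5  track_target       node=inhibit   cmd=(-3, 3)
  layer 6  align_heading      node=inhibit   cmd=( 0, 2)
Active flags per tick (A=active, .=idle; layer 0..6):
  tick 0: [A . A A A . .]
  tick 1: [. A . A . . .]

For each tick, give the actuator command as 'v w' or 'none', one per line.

none
2 -1

tick 0:
  L0 recharge: active, feeds wire = (-2, -3)
  L1 dock: idle → wire stays (-2, -3)
  L2 avoid_obstacle: active, inhibitor → wire = none
  L3 explore_frontier: active, suppressor → wire = (2, -1)
  L4 escape: active, inhibitor → wire = none
  L5 track_target: idle → wire stays none
  L6 align_heading: idle → wire stays none
  actuator = none
tick 1:
  L0 recharge: idle → wire = none
  L1 dock: active, inhibitor → wire = none
  L2 avoid_obstacle: idle → wire stays none
  L3 explore_frontier: active, suppressor → wire = (2, -1)
  L4 escape: idle → wire stays (2, -1)
  L5 track_target: idle → wire stays (2, -1)
  L6 align_heading: idle → wire stays (2, -1)
  actuator = (2, -1)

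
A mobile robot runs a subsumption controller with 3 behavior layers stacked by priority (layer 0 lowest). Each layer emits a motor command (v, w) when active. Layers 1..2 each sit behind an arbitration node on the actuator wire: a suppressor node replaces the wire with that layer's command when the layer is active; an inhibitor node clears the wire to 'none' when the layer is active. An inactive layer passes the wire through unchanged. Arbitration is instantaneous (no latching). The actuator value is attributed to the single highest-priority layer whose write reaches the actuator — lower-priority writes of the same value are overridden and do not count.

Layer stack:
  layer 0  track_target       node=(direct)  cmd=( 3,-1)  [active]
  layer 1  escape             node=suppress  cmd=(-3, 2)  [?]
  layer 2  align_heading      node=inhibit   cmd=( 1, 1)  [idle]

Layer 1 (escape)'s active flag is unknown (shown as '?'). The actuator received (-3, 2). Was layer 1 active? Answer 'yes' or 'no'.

If layer 1 is active=yes:
  actuator would be (-3, 2)
If layer 1 is active=no:
  actuator would be (3, -1)
Observed (-3, 2), so layer 1 was active.

yes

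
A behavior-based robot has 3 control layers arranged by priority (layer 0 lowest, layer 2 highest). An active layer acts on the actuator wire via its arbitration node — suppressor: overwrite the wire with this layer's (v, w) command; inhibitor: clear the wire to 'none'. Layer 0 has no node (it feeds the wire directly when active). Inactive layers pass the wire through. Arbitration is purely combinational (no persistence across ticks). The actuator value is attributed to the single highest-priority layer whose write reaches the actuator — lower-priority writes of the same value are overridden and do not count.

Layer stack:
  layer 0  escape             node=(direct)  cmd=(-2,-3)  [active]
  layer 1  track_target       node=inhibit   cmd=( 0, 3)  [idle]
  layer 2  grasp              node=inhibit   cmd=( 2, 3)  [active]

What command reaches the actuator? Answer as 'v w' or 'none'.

layer 0 (escape) active — direct: (-2, -3)
layer 1 (track_target) idle — unchanged: (-2, -3)
layer 2 (grasp) active — inhibits: none
→ actuator none

none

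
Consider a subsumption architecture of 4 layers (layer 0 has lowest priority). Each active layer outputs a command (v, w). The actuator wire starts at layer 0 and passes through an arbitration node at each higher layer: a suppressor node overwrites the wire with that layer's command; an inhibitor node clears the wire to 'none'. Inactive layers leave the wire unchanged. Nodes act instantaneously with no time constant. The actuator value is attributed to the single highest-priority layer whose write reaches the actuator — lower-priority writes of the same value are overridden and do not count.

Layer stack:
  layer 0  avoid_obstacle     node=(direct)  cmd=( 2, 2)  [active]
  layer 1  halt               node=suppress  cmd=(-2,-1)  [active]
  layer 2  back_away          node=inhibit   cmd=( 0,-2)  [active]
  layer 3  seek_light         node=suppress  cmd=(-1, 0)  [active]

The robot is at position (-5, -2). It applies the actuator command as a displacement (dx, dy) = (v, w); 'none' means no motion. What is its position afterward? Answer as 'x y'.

[0] avoid_obstacle on; wire := (2, 2)
[1] halt on (suppress); wire := (-2, -1)
[2] back_away on (inhibit); wire := none
[3] seek_light on (suppress); wire := (-1, 0)
output (-1, 0)
position: (-5, -2) + (-1, 0) = (-6, -2)

-6 -2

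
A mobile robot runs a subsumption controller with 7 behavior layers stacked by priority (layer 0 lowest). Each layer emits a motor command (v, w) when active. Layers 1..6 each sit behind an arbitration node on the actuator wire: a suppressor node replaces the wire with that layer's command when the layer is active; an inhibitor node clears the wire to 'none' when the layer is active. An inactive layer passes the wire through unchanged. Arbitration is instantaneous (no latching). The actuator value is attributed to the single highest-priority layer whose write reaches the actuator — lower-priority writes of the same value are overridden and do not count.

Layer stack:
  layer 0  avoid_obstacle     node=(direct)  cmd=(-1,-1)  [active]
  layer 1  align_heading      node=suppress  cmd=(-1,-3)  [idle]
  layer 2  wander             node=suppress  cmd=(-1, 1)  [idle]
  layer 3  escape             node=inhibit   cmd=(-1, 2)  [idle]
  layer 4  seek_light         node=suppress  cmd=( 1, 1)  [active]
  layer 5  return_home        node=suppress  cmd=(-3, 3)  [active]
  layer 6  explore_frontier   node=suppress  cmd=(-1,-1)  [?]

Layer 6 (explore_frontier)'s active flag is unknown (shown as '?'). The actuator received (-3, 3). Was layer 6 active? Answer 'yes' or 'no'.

no

If layer 6 is active=yes:
  actuator would be (-1, -1)
If layer 6 is active=no:
  actuator would be (-3, 3)
Observed (-3, 3), so layer 6 was idle.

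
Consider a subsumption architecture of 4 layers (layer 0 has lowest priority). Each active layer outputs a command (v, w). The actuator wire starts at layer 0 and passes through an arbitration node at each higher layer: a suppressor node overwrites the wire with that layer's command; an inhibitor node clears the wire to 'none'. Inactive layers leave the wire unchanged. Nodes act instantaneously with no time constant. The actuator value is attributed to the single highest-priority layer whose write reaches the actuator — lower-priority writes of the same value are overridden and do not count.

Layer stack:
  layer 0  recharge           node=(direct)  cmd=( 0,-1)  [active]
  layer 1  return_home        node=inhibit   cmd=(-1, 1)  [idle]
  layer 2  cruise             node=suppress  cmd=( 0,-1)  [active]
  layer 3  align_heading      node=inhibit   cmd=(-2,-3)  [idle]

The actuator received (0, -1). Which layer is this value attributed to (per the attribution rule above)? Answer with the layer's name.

[0] recharge on; wire := (0, -1)
[1] return_home off; pass (0, -1)
[2] cruise on (suppress); wire := (0, -1)
[3] align_heading off; pass (0, -1)
output (0, -1)
last writer: layer 2 = cruise

cruise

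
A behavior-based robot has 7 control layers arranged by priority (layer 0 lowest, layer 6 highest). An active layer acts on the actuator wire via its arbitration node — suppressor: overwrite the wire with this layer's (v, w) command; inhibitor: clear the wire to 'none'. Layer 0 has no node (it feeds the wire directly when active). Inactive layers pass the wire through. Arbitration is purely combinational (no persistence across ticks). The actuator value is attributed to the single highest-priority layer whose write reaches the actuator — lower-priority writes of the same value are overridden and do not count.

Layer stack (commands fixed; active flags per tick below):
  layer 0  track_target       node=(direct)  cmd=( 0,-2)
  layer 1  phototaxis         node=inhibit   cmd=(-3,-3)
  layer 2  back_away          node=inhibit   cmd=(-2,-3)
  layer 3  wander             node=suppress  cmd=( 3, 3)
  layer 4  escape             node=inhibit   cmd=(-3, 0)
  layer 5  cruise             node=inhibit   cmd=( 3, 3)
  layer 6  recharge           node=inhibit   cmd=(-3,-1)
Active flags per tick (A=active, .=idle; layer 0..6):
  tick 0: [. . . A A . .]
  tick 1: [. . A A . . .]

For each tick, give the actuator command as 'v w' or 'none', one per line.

none
3 3

tick 0:
  [0] track_target off; wire := none
  [1] phototaxis off; pass none
  [2] back_away off; pass none
  [3] wander on (suppress); wire := (3, 3)
  [4] escape on (inhibit); wire := none
  [5] cruise off; pass none
  [6] recharge off; pass none
  output none
tick 1:
  [0] track_target off; wire := none
  [1] phototaxis off; pass none
  [2] back_away on (inhibit); wire := none
  [3] wander on (suppress); wire := (3, 3)
  [4] escape off; pass (3, 3)
  [5] cruise off; pass (3, 3)
  [6] recharge off; pass (3, 3)
  output (3, 3)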